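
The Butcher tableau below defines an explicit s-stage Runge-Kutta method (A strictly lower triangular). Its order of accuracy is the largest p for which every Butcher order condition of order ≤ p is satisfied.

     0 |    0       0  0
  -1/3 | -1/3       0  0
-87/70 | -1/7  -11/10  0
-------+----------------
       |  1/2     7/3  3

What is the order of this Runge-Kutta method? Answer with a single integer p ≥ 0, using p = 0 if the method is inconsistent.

0

b = (1/2, 7/3, 3)
c = (0, -1/3, -87/70)
Ac = (0, 0, 11/30)
Σ b_i: 1/2·1 + 7/3·1 + 3·1 = 35/6 ≠ 1 ⇒ order 0.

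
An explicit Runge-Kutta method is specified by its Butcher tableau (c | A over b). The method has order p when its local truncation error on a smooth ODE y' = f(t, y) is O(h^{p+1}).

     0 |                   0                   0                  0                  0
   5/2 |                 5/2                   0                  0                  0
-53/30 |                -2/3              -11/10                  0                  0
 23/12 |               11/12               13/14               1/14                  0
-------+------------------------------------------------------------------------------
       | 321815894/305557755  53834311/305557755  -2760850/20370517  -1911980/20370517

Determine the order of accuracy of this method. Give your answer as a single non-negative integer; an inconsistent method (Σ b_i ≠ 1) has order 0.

b = (321815894/305557755, 53834311/305557755, -2760850/20370517, -1911980/20370517)
c = (0, 5/2, -53/30, 23/12)
Ac = (0, 0, -11/4, 461/210)
Σ b_i: 321815894/305557755·1 + 53834311/305557755·1 + (-2760850/20370517)·1 + (-1911980/20370517)·1 = 1 ✓
b·c: 53834311/305557755·5/2 + (-2760850/20370517)·(-53/30) + (-1911980/20370517)·23/12 = 1/2 ✓
b·c²: 53834311/305557755·25/4 + (-2760850/20370517)·2809/900 + (-1911980/20370517)·529/144 = 1/3 ✓
b·Ac: (-2760850/20370517)·(-11/4) + (-1911980/20370517)·461/210 = 1/6 ✓
b·c³: 53834311/305557755·125/8 + (-2760850/20370517)·(-148877/27000) + (-1911980/20370517)·12167/1728 = 124930539161/44000316720 ≠ 1/4 ⇒ order 3.
b·(c∘Ac): (-2760850/20370517)·583/120 + (-1911980/20370517)·10603/2520 = -772483007/733338612 ≠ 1/8
b·Ac²: (-2760850/20370517)·(-55/8) + (-1911980/20370517)·37967/6300 = 1342490599/3666693060 ≠ 1/12
b·A²c: (-1911980/20370517)·(-11/56) = 751135/40741034 ≠ 1/24

3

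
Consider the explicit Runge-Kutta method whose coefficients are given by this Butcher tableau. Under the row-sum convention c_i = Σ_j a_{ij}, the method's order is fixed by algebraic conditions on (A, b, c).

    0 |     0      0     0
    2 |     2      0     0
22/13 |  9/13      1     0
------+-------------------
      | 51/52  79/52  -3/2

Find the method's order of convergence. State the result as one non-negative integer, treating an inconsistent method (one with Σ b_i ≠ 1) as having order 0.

b = (51/52, 79/52, -3/2)
c = (0, 2, 22/13)
Ac = (0, 0, 2)
Σ b_i: 51/52·1 + 79/52·1 + (-3/2)·1 = 1 ✓
b·c: 79/52·2 + (-3/2)·22/13 = 1/2 ✓
b·c²: 79/52·4 + (-3/2)·484/169 = 301/169 ≠ 1/3 ⇒ order 2.
b·Ac: (-3/2)·2 = -3 ≠ 1/6

2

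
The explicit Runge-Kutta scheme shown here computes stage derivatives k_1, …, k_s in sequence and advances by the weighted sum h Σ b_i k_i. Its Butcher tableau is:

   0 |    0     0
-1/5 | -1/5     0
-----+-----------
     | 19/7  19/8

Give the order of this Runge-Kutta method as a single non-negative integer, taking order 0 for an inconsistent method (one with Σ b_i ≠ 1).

0

b = (19/7, 19/8)
c = (0, -1/5)
Σ b_i: 19/7·1 + 19/8·1 = 285/56 ≠ 1 ⇒ order 0.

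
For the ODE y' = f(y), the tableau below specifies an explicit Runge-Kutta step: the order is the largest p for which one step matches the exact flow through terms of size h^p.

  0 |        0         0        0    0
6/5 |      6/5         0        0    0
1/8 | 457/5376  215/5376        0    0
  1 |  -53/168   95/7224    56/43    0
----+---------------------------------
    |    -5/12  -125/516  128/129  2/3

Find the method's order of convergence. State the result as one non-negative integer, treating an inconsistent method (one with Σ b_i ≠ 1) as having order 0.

b = (-5/12, -125/516, 128/129, 2/3)
c = (0, 6/5, 1/8, 1)
Ac = (0, 0, 43/896, 5/28)
Σ b_i: (-5/12)·1 + (-125/516)·1 + 128/129·1 + 2/3·1 = 1 ✓
b·c: (-125/516)·6/5 + 128/129·1/8 + 2/3·1 = 1/2 ✓
b·c²: (-125/516)·36/25 + 128/129·1/64 + 2/3·1 = 1/3 ✓
b·Ac: 128/129·43/896 + 2/3·5/28 = 1/6 ✓
b·c³: (-125/516)·216/125 + 128/129·1/512 + 2/3·1 = 1/4 ✓
b·(c∘Ac): 128/129·43/7168 + 2/3·5/28 = 1/8 ✓
b·Ac²: 128/129·129/2240 + 2/3·11/280 = 1/12 ✓
b·A²c: 2/3·1/16 = 1/24 ✓; 4 stages ⇒ order 4.

4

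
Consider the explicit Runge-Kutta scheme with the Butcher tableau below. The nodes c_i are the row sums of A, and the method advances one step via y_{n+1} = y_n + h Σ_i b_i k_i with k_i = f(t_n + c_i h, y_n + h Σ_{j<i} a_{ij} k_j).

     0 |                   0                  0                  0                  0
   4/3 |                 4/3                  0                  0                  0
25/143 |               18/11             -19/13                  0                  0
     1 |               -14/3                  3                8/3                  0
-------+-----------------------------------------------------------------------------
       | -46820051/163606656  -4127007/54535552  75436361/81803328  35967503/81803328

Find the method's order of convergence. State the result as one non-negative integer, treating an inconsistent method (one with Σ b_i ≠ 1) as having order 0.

3

b = (-46820051/163606656, -4127007/54535552, 75436361/81803328, 35967503/81803328)
c = (0, 4/3, 25/143, 1)
Ac = (0, 0, -76/39, 1916/429)
Σ b_i: (-46820051/163606656)·1 + (-4127007/54535552)·1 + 75436361/81803328·1 + 35967503/81803328·1 = 1 ✓
b·c: (-4127007/54535552)·4/3 + 75436361/81803328·25/143 + 35967503/81803328·1 = 1/2 ✓
b·c²: (-4127007/54535552)·16/9 + 75436361/81803328·625/20449 + 35967503/81803328·1 = 1/3 ✓
b·Ac: 75436361/81803328·(-76/39) + 35967503/81803328·1916/429 = 1/6 ✓
b·c³: (-4127007/54535552)·64/27 + 75436361/81803328·15625/2924207 + 35967503/81803328·1 = 4653959659/17546813856 ≠ 1/4 ⇒ order 3.
b·(c∘Ac): 75436361/81803328·(-1900/5577) + 35967503/81803328·1916/429 = 50601767/30676248 ≠ 1/8
b·Ac²: 75436361/81803328·(-304/117) + 35967503/81803328·110728/20449 = -200679449/13160110392 ≠ 1/12
b·A²c: 35967503/81803328·(-608/117) = -52567889/23007186 ≠ 1/24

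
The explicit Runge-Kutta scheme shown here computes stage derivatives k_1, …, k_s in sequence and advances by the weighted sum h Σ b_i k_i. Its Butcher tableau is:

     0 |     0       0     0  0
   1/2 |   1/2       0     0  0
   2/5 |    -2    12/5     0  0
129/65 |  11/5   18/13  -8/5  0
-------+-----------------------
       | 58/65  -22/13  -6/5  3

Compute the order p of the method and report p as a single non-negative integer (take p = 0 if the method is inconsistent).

b = (58/65, -22/13, -6/5, 3)
c = (0, 1/2, 2/5, 129/65)
Ac = (0, 0, 6/5, 17/325)
Σ b_i: 58/65·1 + (-22/13)·1 + (-6/5)·1 + 3·1 = 1 ✓
b·c: (-22/13)·1/2 + (-6/5)·2/5 + 3·129/65 = 1504/325 ≠ 1/2 ⇒ order 1.

1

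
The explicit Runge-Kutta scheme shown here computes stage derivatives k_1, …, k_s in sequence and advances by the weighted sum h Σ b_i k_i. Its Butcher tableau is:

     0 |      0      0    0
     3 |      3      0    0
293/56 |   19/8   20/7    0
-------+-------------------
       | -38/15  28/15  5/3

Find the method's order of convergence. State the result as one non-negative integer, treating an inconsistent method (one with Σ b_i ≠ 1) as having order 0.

1

b = (-38/15, 28/15, 5/3)
c = (0, 3, 293/56)
Ac = (0, 0, 60/7)
Σ b_i: (-38/15)·1 + 28/15·1 + 5/3·1 = 1 ✓
b·c: 28/15·3 + 5/3·293/56 = 12029/840 ≠ 1/2 ⇒ order 1.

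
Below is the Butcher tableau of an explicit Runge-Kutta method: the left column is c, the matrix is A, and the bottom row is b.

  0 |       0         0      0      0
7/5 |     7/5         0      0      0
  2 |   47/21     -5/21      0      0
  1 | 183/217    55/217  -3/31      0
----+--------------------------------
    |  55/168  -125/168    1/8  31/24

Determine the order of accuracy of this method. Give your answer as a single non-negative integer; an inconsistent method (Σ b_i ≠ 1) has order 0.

4

b = (55/168, -125/168, 1/8, 31/24)
c = (0, 7/5, 2, 1)
Ac = (0, 0, -1/3, 5/31)
Σ b_i: 55/168·1 + (-125/168)·1 + 1/8·1 + 31/24·1 = 1 ✓
b·c: (-125/168)·7/5 + 1/8·2 + 31/24·1 = 1/2 ✓
b·c²: (-125/168)·49/25 + 1/8·4 + 31/24·1 = 1/3 ✓
b·Ac: 1/8·(-1/3) + 31/24·5/31 = 1/6 ✓
b·c³: (-125/168)·343/125 + 1/8·8 + 31/24·1 = 1/4 ✓
b·(c∘Ac): 1/8·(-2/3) + 31/24·5/31 = 1/8 ✓
b·Ac²: 1/8·(-7/15) + 31/24·17/155 = 1/12 ✓
b·A²c: 31/24·1/31 = 1/24 ✓; 4 stages ⇒ order 4.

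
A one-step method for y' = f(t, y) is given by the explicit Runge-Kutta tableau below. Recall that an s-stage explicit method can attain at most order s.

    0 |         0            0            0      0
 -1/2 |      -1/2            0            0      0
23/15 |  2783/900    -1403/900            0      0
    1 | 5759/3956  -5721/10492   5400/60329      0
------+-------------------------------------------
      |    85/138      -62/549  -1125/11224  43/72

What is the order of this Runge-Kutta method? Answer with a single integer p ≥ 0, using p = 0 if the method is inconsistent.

4

b = (85/138, -62/549, -1125/11224, 43/72)
c = (0, -1/2, 23/15, 1)
Ac = (0, 0, 1403/1800, 141/344)
Σ b_i: 85/138·1 + (-62/549)·1 + (-1125/11224)·1 + 43/72·1 = 1 ✓
b·c: (-62/549)·(-1/2) + (-1125/11224)·23/15 + 43/72·1 = 1/2 ✓
b·c²: (-62/549)·1/4 + (-1125/11224)·529/225 + 43/72·1 = 1/3 ✓
b·Ac: (-1125/11224)·1403/1800 + 43/72·141/344 = 1/6 ✓
b·c³: (-62/549)·(-1/8) + (-1125/11224)·12167/3375 + 43/72·1 = 1/4 ✓
b·(c∘Ac): (-1125/11224)·32269/27000 + 43/72·141/344 = 1/8 ✓
b·Ac²: (-1125/11224)·(-1403/3600) + 43/72·51/688 = 1/12 ✓
b·A²c: 43/72·3/43 = 1/24 ✓; 4 stages ⇒ order 4.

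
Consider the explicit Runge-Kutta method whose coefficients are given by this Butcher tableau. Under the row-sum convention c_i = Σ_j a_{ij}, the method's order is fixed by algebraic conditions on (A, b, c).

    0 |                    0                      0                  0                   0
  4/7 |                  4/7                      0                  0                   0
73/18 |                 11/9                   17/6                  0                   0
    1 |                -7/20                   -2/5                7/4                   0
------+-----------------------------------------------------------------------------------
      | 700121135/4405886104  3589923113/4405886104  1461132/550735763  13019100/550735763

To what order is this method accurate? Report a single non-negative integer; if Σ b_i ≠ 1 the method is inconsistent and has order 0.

3

b = (700121135/4405886104, 3589923113/4405886104, 1461132/550735763, 13019100/550735763)
c = (0, 4/7, 73/18, 1)
Ac = (0, 0, 34/21, 17309/2520)
Σ b_i: 700121135/4405886104·1 + 3589923113/4405886104·1 + 1461132/550735763·1 + 13019100/550735763·1 = 1 ✓
b·c: 3589923113/4405886104·4/7 + 1461132/550735763·73/18 + 13019100/550735763·1 = 1/2 ✓
b·c²: 3589923113/4405886104·16/49 + 1461132/550735763·5329/324 + 13019100/550735763·1 = 1/3 ✓
b·Ac: 1461132/550735763·34/21 + 13019100/550735763·17309/2520 = 1/6 ✓
b·c³: 3589923113/4405886104·64/343 + 1461132/550735763·389017/5832 + 13019100/550735763·1 = 73412231135/208178118414 ≠ 1/4 ⇒ order 3.
b·(c∘Ac): 1461132/550735763·1241/189 + 13019100/550735763·17309/2520 = 4158741101/23130902046 ≠ 1/8
b·Ac²: 1461132/550735763·136/147 + 13019100/550735763·9097763/317520 = 283033115261/416356236828 ≠ 1/12
b·A²c: 13019100/550735763·17/6 = 36887450/550735763 ≠ 1/24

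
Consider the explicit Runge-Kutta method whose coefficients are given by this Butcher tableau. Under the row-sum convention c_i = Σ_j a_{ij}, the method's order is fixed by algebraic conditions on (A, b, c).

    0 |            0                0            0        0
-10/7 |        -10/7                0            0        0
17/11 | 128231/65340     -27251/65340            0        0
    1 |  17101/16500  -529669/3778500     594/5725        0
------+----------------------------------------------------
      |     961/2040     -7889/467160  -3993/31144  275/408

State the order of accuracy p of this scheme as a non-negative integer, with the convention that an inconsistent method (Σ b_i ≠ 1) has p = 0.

b = (961/2040, -7889/467160, -3993/31144, 275/408)
c = (0, -10/7, 17/11, 1)
Ac = (0, 0, 3893/6534, 119/330)
Σ b_i: 961/2040·1 + (-7889/467160)·1 + (-3993/31144)·1 + 275/408·1 = 1 ✓
b·c: (-7889/467160)·(-10/7) + (-3993/31144)·17/11 + 275/408·1 = 1/2 ✓
b·c²: (-7889/467160)·100/49 + (-3993/31144)·289/121 + 275/408·1 = 1/3 ✓
b·Ac: (-3993/31144)·3893/6534 + 275/408·119/330 = 1/6 ✓
b·c³: (-7889/467160)·(-1000/343) + (-3993/31144)·4913/1331 + 275/408·1 = 1/4 ✓
b·(c∘Ac): (-3993/31144)·66181/71874 + 275/408·119/330 = 1/8 ✓
b·Ac²: (-3993/31144)·(-19465/22869) + 275/408·(-221/5775) = 1/12 ✓
b·A²c: 275/408·17/275 = 1/24 ✓; 4 stages ⇒ order 4.

4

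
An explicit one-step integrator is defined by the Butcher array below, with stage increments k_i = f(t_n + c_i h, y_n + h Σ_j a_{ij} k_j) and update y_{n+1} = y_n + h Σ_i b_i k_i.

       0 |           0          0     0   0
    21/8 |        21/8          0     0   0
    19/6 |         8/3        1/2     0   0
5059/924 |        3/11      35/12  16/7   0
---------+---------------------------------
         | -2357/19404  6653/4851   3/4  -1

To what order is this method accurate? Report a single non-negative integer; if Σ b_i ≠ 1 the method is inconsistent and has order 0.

b = (-2357/19404, 6653/4851, 3/4, -1)
c = (0, 21/8, 19/6, 5059/924)
Ac = (0, 0, 21/16, 10009/672)
Σ b_i: (-2357/19404)·1 + 6653/4851·1 + 3/4·1 + (-1)·1 = 1 ✓
b·c: 6653/4851·21/8 + 3/4·19/6 + (-1)·5059/924 = 1/2 ✓
b·c²: 6653/4851·441/64 + 3/4·361/36 + (-1)·25593481/853776 = -44415793/3415104 ≠ 1/3 ⇒ order 2.
b·Ac: 3/4·21/16 + (-1)·10009/672 = -18695/1344 ≠ 1/6

2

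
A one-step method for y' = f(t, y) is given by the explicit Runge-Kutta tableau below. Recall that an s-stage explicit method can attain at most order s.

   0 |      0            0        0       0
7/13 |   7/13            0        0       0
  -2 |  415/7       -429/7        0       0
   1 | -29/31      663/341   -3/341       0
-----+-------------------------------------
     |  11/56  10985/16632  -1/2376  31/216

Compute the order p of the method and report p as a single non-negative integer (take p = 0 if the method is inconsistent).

b = (11/56, 10985/16632, -1/2376, 31/216)
c = (0, 7/13, -2, 1)
Ac = (0, 0, -33, 33/31)
Σ b_i: 11/56·1 + 10985/16632·1 + (-1/2376)·1 + 31/216·1 = 1 ✓
b·c: 10985/16632·7/13 + (-1/2376)·(-2) + 31/216·1 = 1/2 ✓
b·c²: 10985/16632·49/169 + (-1/2376)·4 + 31/216·1 = 1/3 ✓
b·Ac: (-1/2376)·(-33) + 31/216·33/31 = 1/6 ✓
b·c³: 10985/16632·343/2197 + (-1/2376)·(-8) + 31/216·1 = 1/4 ✓
b·(c∘Ac): (-1/2376)·66 + 31/216·33/31 = 1/8 ✓
b·Ac²: (-1/2376)·(-231/13) + 31/216·213/403 = 1/12 ✓
b·A²c: 31/216·9/31 = 1/24 ✓; 4 stages ⇒ order 4.

4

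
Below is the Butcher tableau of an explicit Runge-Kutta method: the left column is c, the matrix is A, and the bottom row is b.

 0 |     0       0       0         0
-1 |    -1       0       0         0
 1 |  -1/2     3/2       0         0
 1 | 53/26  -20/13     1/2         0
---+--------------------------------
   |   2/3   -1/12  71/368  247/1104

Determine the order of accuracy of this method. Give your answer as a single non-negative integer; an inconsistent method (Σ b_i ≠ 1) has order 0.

b = (2/3, -1/12, 71/368, 247/1104)
c = (0, -1, 1, 1)
Ac = (0, 0, -3/2, 53/26)
Σ b_i: 2/3·1 + (-1/12)·1 + 71/368·1 + 247/1104·1 = 1 ✓
b·c: (-1/12)·(-1) + 71/368·1 + 247/1104·1 = 1/2 ✓
b·c²: (-1/12)·1 + 71/368·1 + 247/1104·1 = 1/3 ✓
b·Ac: 71/368·(-3/2) + 247/1104·53/26 = 1/6 ✓
b·c³: (-1/12)·(-1) + 71/368·1 + 247/1104·1 = 1/2 ≠ 1/4 ⇒ order 3.
b·(c∘Ac): 71/368·(-3/2) + 247/1104·53/26 = 1/6 ≠ 1/8
b·Ac²: 71/368·3/2 + 247/1104·(-27/26) = 21/368 ≠ 1/12
b·A²c: 247/1104·(-3/4) = -247/1472 ≠ 1/24

3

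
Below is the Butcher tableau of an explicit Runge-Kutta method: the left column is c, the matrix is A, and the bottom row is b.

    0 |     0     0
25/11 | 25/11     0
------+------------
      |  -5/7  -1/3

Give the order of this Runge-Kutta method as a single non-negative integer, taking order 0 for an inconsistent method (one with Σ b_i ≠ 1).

0

b = (-5/7, -1/3)
c = (0, 25/11)
Σ b_i: (-5/7)·1 + (-1/3)·1 = -22/21 ≠ 1 ⇒ order 0.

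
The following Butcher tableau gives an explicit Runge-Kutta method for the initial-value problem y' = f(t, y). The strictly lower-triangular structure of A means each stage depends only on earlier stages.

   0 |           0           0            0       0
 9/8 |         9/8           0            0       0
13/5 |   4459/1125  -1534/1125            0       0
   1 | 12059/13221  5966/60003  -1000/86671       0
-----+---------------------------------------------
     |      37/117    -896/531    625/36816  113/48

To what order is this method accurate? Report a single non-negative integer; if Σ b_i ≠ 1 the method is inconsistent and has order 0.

b = (37/117, -896/531, 625/36816, 113/48)
c = (0, 9/8, 13/5, 1)
Ac = (0, 0, -767/500, 37/452)
Σ b_i: 37/117·1 + (-896/531)·1 + 625/36816·1 + 113/48·1 = 1 ✓
b·c: (-896/531)·9/8 + 625/36816·13/5 + 113/48·1 = 1/2 ✓
b·c²: (-896/531)·81/64 + 625/36816·169/25 + 113/48·1 = 1/3 ✓
b·Ac: 625/36816·(-767/500) + 113/48·37/452 = 1/6 ✓
b·c³: (-896/531)·729/512 + 625/36816·2197/125 + 113/48·1 = 1/4 ✓
b·(c∘Ac): 625/36816·(-9971/2500) + 113/48·37/452 = 1/8 ✓
b·Ac²: 625/36816·(-6903/4000) + 113/48·173/3616 = 1/12 ✓
b·A²c: 113/48·2/113 = 1/24 ✓; 4 stages ⇒ order 4.

4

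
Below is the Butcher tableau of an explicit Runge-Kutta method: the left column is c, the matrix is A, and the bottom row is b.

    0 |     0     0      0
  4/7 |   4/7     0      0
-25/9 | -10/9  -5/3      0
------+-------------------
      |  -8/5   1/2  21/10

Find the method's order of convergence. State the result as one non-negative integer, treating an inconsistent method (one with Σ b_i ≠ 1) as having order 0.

1

b = (-8/5, 1/2, 21/10)
c = (0, 4/7, -25/9)
Ac = (0, 0, -20/21)
Σ b_i: (-8/5)·1 + 1/2·1 + 21/10·1 = 1 ✓
b·c: 1/2·4/7 + 21/10·(-25/9) = -233/42 ≠ 1/2 ⇒ order 1.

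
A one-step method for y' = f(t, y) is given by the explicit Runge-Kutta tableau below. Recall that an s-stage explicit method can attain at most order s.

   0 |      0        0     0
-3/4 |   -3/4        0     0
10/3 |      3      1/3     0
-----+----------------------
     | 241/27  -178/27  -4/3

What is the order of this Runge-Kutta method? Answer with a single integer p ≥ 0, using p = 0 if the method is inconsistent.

b = (241/27, -178/27, -4/3)
c = (0, -3/4, 10/3)
Ac = (0, 0, -1/4)
Σ b_i: 241/27·1 + (-178/27)·1 + (-4/3)·1 = 1 ✓
b·c: (-178/27)·(-3/4) + (-4/3)·10/3 = 1/2 ✓
b·c²: (-178/27)·9/16 + (-4/3)·100/9 = -4001/216 ≠ 1/3 ⇒ order 2.
b·Ac: (-4/3)·(-1/4) = 1/3 ≠ 1/6

2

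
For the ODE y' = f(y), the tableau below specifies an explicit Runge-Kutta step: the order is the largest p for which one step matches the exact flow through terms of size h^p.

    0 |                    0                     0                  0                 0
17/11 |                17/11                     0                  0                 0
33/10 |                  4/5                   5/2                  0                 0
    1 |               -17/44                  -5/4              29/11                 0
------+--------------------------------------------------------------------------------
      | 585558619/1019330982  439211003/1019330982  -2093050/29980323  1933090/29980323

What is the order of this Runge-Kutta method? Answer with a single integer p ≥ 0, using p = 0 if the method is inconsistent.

3

b = (585558619/1019330982, 439211003/1019330982, -2093050/29980323, 1933090/29980323)
c = (0, 17/11, 33/10, 1)
Ac = (0, 0, 85/22, 1489/220)
Σ b_i: 585558619/1019330982·1 + 439211003/1019330982·1 + (-2093050/29980323)·1 + 1933090/29980323·1 = 1 ✓
b·c: 439211003/1019330982·17/11 + (-2093050/29980323)·33/10 + 1933090/29980323·1 = 1/2 ✓
b·c²: 439211003/1019330982·289/121 + (-2093050/29980323)·1089/100 + 1933090/29980323·1 = 1/3 ✓
b·Ac: (-2093050/29980323)·85/22 + 1933090/29980323·1489/220 = 1/6 ✓
b·c³: 439211003/1019330982·4913/1331 + (-2093050/29980323)·35937/1000 + 1933090/29980323·1 = -625824473/732852340 ≠ 1/4 ⇒ order 3.
b·(c∘Ac): (-2093050/29980323)·51/4 + 1933090/29980323·1489/220 = -149631712/329783553 ≠ 1/8
b·Ac²: (-2093050/29980323)·1445/242 + 1933090/29980323·155633/6050 = 227516328/183213085 ≠ 1/12
b·A²c: 1933090/29980323·2465/242 = 2382533425/3627619083 ≠ 1/24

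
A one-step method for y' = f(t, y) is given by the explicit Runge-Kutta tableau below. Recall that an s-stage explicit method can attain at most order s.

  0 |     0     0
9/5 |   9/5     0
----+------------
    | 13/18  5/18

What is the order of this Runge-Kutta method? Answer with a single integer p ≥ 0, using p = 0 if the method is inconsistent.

2

b = (13/18, 5/18)
c = (0, 9/5)
Σ b_i: 13/18·1 + 5/18·1 = 1 ✓
b·c: 5/18·9/5 = 1/2 ✓; 2 stages ⇒ order 2.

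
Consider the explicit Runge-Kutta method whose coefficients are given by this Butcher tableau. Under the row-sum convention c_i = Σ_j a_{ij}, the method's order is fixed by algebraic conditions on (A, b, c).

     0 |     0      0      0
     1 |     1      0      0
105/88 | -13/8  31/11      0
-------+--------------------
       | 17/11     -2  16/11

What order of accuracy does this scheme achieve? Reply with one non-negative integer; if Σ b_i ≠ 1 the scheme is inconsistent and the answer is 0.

1

b = (17/11, -2, 16/11)
c = (0, 1, 105/88)
Ac = (0, 0, 31/11)
Σ b_i: 17/11·1 + (-2)·1 + 16/11·1 = 1 ✓
b·c: (-2)·1 + 16/11·105/88 = -32/121 ≠ 1/2 ⇒ order 1.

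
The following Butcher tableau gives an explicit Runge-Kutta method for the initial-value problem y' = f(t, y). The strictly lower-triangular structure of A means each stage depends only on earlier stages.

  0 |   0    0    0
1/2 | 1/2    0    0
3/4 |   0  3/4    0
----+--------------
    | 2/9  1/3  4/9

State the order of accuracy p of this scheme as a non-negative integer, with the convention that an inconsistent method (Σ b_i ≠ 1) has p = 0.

b = (2/9, 1/3, 4/9)
c = (0, 1/2, 3/4)
Ac = (0, 0, 3/8)
Σ b_i: 2/9·1 + 1/3·1 + 4/9·1 = 1 ✓
b·c: 1/3·1/2 + 4/9·3/4 = 1/2 ✓
b·c²: 1/3·1/4 + 4/9·9/16 = 1/3 ✓
b·Ac: 4/9·3/8 = 1/6 ✓; 3 stages ⇒ order 3.

3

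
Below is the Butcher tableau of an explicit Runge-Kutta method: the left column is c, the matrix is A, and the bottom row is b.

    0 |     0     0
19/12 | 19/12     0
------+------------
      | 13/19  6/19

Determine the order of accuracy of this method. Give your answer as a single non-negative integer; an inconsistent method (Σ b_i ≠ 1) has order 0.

b = (13/19, 6/19)
c = (0, 19/12)
Σ b_i: 13/19·1 + 6/19·1 = 1 ✓
b·c: 6/19·19/12 = 1/2 ✓; 2 stages ⇒ order 2.

2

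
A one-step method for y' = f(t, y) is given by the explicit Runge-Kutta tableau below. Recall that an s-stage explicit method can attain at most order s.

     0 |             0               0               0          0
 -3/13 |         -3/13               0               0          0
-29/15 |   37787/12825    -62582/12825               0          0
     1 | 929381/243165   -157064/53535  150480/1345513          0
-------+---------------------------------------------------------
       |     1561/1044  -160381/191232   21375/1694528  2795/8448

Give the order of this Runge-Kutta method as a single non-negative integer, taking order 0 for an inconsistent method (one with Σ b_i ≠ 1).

4

b = (1561/1044, -160381/191232, 21375/1694528, 2795/8448)
c = (0, -3/13, -29/15, 1)
Ac = (0, 0, 4814/4275, 1288/2795)
Σ b_i: 1561/1044·1 + (-160381/191232)·1 + 21375/1694528·1 + 2795/8448·1 = 1 ✓
b·c: (-160381/191232)·(-3/13) + 21375/1694528·(-29/15) + 2795/8448·1 = 1/2 ✓
b·c²: (-160381/191232)·9/169 + 21375/1694528·841/225 + 2795/8448·1 = 1/3 ✓
b·Ac: 21375/1694528·4814/4275 + 2795/8448·1288/2795 = 1/6 ✓
b·c³: (-160381/191232)·(-27/2197) + 21375/1694528·(-24389/3375) + 2795/8448·1 = 1/4 ✓
b·(c∘Ac): 21375/1694528·(-139606/64125) + 2795/8448·1288/2795 = 1/8 ✓
b·Ac²: 21375/1694528·(-4814/18525) + 2795/8448·9512/36335 = 1/12 ✓
b·A²c: 2795/8448·352/2795 = 1/24 ✓; 4 stages ⇒ order 4.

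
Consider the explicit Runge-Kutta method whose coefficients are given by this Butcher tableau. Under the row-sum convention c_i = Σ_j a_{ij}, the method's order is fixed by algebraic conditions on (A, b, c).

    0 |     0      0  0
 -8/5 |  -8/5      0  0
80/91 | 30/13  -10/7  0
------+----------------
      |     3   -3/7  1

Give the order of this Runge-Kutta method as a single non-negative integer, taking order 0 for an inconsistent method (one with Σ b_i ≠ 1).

0

b = (3, -3/7, 1)
c = (0, -8/5, 80/91)
Ac = (0, 0, 16/7)
Σ b_i: 3·1 + (-3/7)·1 + 1·1 = 25/7 ≠ 1 ⇒ order 0.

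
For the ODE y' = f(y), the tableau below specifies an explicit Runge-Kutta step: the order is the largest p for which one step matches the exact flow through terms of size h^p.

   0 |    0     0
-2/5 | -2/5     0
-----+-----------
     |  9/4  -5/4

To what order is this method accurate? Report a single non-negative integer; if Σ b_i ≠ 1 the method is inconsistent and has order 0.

b = (9/4, -5/4)
c = (0, -2/5)
Σ b_i: 9/4·1 + (-5/4)·1 = 1 ✓
b·c: (-5/4)·(-2/5) = 1/2 ✓; 2 stages ⇒ order 2.

2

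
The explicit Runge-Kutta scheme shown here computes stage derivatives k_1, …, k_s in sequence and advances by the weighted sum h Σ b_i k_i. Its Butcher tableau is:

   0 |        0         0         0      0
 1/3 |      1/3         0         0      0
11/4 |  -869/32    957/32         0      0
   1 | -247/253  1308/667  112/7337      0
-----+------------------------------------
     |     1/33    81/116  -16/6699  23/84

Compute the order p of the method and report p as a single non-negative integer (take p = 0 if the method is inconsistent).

b = (1/33, 81/116, -16/6699, 23/84)
c = (0, 1/3, 11/4, 1)
Ac = (0, 0, 319/32, 16/23)
Σ b_i: 1/33·1 + 81/116·1 + (-16/6699)·1 + 23/84·1 = 1 ✓
b·c: 81/116·1/3 + (-16/6699)·11/4 + 23/84·1 = 1/2 ✓
b·c²: 81/116·1/9 + (-16/6699)·121/16 + 23/84·1 = 1/3 ✓
b·Ac: (-16/6699)·319/32 + 23/84·16/23 = 1/6 ✓
b·c³: 81/116·1/27 + (-16/6699)·1331/64 + 23/84·1 = 1/4 ✓
b·(c∘Ac): (-16/6699)·3509/128 + 23/84·16/23 = 1/8 ✓
b·Ac²: (-16/6699)·319/96 + 23/84·1/3 = 1/12 ✓
b·A²c: 23/84·7/46 = 1/24 ✓; 4 stages ⇒ order 4.

4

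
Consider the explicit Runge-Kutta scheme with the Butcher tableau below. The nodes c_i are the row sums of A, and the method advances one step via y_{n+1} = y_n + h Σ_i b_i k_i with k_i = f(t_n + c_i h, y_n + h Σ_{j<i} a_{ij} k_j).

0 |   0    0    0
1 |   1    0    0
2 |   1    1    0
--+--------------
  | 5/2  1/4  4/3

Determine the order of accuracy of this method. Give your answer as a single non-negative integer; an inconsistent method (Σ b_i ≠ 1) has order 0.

b = (5/2, 1/4, 4/3)
c = (0, 1, 2)
Ac = (0, 0, 1)
Σ b_i: 5/2·1 + 1/4·1 + 4/3·1 = 49/12 ≠ 1 ⇒ order 0.

0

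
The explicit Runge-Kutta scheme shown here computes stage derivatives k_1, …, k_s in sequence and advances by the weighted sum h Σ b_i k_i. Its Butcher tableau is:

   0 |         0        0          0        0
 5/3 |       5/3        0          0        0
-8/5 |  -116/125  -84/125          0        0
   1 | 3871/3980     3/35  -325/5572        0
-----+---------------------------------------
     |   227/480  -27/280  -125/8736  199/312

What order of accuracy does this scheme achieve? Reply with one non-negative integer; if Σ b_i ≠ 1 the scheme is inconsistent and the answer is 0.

4

b = (227/480, -27/280, -125/8736, 199/312)
c = (0, 5/3, -8/5, 1)
Ac = (0, 0, -28/25, 47/199)
Σ b_i: 227/480·1 + (-27/280)·1 + (-125/8736)·1 + 199/312·1 = 1 ✓
b·c: (-27/280)·5/3 + (-125/8736)·(-8/5) + 199/312·1 = 1/2 ✓
b·c²: (-27/280)·25/9 + (-125/8736)·64/25 + 199/312·1 = 1/3 ✓
b·Ac: (-125/8736)·(-28/25) + 199/312·47/199 = 1/6 ✓
b·c³: (-27/280)·125/27 + (-125/8736)·(-512/125) + 199/312·1 = 1/4 ✓
b·(c∘Ac): (-125/8736)·224/125 + 199/312·47/199 = 1/8 ✓
b·Ac²: (-125/8736)·(-28/15) + 199/312·53/597 = 1/12 ✓
b·A²c: 199/312·13/199 = 1/24 ✓; 4 stages ⇒ order 4.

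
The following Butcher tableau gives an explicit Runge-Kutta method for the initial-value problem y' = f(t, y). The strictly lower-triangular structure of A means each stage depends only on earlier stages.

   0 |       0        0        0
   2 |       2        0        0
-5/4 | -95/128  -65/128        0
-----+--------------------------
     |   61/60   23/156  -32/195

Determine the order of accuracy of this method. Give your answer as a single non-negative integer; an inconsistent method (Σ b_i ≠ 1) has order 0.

3

b = (61/60, 23/156, -32/195)
c = (0, 2, -5/4)
Ac = (0, 0, -65/64)
Σ b_i: 61/60·1 + 23/156·1 + (-32/195)·1 = 1 ✓
b·c: 23/156·2 + (-32/195)·(-5/4) = 1/2 ✓
b·c²: 23/156·4 + (-32/195)·25/16 = 1/3 ✓
b·Ac: (-32/195)·(-65/64) = 1/6 ✓; 3 stages ⇒ order 3.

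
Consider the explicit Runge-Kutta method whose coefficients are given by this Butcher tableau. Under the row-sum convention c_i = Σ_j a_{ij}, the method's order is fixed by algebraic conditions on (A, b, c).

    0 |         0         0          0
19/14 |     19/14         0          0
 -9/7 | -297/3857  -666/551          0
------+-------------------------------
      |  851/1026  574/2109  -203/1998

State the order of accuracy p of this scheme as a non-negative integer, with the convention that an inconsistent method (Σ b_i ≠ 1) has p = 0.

3

b = (851/1026, 574/2109, -203/1998)
c = (0, 19/14, -9/7)
Ac = (0, 0, -333/203)
Σ b_i: 851/1026·1 + 574/2109·1 + (-203/1998)·1 = 1 ✓
b·c: 574/2109·19/14 + (-203/1998)·(-9/7) = 1/2 ✓
b·c²: 574/2109·361/196 + (-203/1998)·81/49 = 1/3 ✓
b·Ac: (-203/1998)·(-333/203) = 1/6 ✓; 3 stages ⇒ order 3.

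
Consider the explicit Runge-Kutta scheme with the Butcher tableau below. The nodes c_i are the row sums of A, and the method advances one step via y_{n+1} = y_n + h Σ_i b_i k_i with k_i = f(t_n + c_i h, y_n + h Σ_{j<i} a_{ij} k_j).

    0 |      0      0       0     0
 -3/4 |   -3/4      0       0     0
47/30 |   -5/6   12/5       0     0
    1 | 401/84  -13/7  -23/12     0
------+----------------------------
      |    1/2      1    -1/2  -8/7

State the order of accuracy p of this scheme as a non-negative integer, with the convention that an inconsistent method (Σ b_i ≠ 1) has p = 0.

b = (1/2, 1, -1/2, -8/7)
c = (0, -3/4, 47/30, 1)
Ac = (0, 0, -9/5, -4057/2520)
Σ b_i: 1/2·1 + 1·1 + (-1/2)·1 + (-8/7)·1 = -1/7 ≠ 1 ⇒ order 0.

0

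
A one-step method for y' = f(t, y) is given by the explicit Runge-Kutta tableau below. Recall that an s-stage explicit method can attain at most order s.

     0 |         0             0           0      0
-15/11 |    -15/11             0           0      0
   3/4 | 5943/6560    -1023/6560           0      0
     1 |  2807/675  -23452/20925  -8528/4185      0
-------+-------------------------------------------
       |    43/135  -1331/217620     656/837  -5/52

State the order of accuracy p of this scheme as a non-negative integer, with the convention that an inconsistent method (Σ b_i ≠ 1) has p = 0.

4

b = (43/135, -1331/217620, 656/837, -5/52)
c = (0, -15/11, 3/4, 1)
Ac = (0, 0, 279/1312, 0)
Σ b_i: 43/135·1 + (-1331/217620)·1 + 656/837·1 + (-5/52)·1 = 1 ✓
b·c: (-1331/217620)·(-15/11) + 656/837·3/4 + (-5/52)·1 = 1/2 ✓
b·c²: (-1331/217620)·225/121 + 656/837·9/16 + (-5/52)·1 = 1/3 ✓
b·Ac: 656/837·279/1312 = 1/6 ✓
b·c³: (-1331/217620)·(-3375/1331) + 656/837·27/64 + (-5/52)·1 = 1/4 ✓
b·(c∘Ac): 656/837·837/5248 = 1/8 ✓
b·Ac²: 656/837·(-4185/14432) + (-5/52)·(-533/165) = 1/12 ✓
b·A²c: (-5/52)·(-13/30) = 1/24 ✓; 4 stages ⇒ order 4.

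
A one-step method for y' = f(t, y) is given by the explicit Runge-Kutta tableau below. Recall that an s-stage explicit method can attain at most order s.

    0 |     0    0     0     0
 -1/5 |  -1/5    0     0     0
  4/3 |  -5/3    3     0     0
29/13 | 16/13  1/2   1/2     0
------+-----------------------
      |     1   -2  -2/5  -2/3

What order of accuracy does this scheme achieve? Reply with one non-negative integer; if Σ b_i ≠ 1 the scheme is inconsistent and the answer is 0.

0

b = (1, -2, -2/5, -2/3)
c = (0, -1/5, 4/3, 29/13)
Ac = (0, 0, -3/5, 17/30)
Σ b_i: 1·1 + (-2)·1 + (-2/5)·1 + (-2/3)·1 = -31/15 ≠ 1 ⇒ order 0.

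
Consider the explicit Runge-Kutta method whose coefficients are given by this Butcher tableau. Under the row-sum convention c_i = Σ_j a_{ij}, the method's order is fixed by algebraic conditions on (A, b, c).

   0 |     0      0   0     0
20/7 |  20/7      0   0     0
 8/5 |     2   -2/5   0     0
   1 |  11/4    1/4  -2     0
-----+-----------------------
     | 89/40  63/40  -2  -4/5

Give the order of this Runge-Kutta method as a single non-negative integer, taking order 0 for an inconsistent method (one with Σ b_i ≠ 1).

b = (89/40, 63/40, -2, -4/5)
c = (0, 20/7, 8/5, 1)
Ac = (0, 0, -8/7, -87/35)
Σ b_i: 89/40·1 + 63/40·1 + (-2)·1 + (-4/5)·1 = 1 ✓
b·c: 63/40·20/7 + (-2)·8/5 + (-4/5)·1 = 1/2 ✓
b·c²: 63/40·400/49 + (-2)·64/25 + (-4/5)·1 = 1214/175 ≠ 1/3 ⇒ order 2.
b·Ac: (-2)·(-8/7) + (-4/5)·(-87/35) = 748/175 ≠ 1/6

2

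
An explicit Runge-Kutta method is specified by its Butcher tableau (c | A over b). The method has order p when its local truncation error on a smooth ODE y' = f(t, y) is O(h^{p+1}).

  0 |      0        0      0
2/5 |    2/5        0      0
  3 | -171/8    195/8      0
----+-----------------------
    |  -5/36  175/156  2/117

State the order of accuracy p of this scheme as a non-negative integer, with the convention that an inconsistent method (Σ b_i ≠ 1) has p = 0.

b = (-5/36, 175/156, 2/117)
c = (0, 2/5, 3)
Ac = (0, 0, 39/4)
Σ b_i: (-5/36)·1 + 175/156·1 + 2/117·1 = 1 ✓
b·c: 175/156·2/5 + 2/117·3 = 1/2 ✓
b·c²: 175/156·4/25 + 2/117·9 = 1/3 ✓
b·Ac: 2/117·39/4 = 1/6 ✓; 3 stages ⇒ order 3.

3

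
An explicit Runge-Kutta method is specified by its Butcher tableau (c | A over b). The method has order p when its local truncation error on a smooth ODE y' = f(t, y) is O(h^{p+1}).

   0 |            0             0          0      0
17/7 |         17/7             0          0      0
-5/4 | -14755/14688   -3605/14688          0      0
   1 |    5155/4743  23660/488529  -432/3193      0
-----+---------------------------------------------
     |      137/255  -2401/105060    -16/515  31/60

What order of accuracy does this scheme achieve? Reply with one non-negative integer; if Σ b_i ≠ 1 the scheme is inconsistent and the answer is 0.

b = (137/255, -2401/105060, -16/515, 31/60)
c = (0, 17/7, -5/4, 1)
Ac = (0, 0, -515/864, 80/279)
Σ b_i: 137/255·1 + (-2401/105060)·1 + (-16/515)·1 + 31/60·1 = 1 ✓
b·c: (-2401/105060)·17/7 + (-16/515)·(-5/4) + 31/60·1 = 1/2 ✓
b·c²: (-2401/105060)·289/49 + (-16/515)·25/16 + 31/60·1 = 1/3 ✓
b·Ac: (-16/515)·(-515/864) + 31/60·80/279 = 1/6 ✓
b·c³: (-2401/105060)·4913/343 + (-16/515)·(-125/64) + 31/60·1 = 1/4 ✓
b·(c∘Ac): (-16/515)·2575/3456 + 31/60·80/279 = 1/8 ✓
b·Ac²: (-16/515)·(-8755/6048) + 31/60·145/1953 = 1/12 ✓
b·A²c: 31/60·5/62 = 1/24 ✓; 4 stages ⇒ order 4.

4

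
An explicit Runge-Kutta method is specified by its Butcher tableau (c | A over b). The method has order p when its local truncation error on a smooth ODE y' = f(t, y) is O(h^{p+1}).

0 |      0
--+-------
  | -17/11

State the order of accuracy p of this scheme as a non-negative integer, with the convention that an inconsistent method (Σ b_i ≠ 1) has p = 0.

b = (-17/11)
c = (0)
Σ b_i: (-17/11)·1 = -17/11 ≠ 1 ⇒ order 0.

0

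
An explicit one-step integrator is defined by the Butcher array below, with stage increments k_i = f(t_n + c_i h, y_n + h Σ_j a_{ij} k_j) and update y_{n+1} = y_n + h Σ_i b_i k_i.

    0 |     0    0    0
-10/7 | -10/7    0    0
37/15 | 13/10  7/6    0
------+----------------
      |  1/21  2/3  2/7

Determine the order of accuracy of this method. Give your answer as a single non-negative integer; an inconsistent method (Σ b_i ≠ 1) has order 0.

b = (1/21, 2/3, 2/7)
c = (0, -10/7, 37/15)
Ac = (0, 0, -5/3)
Σ b_i: 1/21·1 + 2/3·1 + 2/7·1 = 1 ✓
b·c: 2/3·(-10/7) + 2/7·37/15 = -26/105 ≠ 1/2 ⇒ order 1.

1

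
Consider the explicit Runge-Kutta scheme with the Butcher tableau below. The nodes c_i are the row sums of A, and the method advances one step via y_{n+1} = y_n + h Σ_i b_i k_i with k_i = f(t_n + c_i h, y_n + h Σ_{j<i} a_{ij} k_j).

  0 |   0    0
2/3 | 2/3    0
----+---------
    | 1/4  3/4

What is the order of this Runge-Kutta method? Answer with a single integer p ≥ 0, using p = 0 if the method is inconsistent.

2

b = (1/4, 3/4)
c = (0, 2/3)
Σ b_i: 1/4·1 + 3/4·1 = 1 ✓
b·c: 3/4·2/3 = 1/2 ✓; 2 stages ⇒ order 2.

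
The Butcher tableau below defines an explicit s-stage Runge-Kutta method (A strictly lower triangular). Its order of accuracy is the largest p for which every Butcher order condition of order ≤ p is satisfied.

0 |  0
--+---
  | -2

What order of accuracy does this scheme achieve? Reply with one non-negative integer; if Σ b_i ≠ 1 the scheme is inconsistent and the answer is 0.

b = (-2)
c = (0)
Σ b_i: (-2)·1 = -2 ≠ 1 ⇒ order 0.

0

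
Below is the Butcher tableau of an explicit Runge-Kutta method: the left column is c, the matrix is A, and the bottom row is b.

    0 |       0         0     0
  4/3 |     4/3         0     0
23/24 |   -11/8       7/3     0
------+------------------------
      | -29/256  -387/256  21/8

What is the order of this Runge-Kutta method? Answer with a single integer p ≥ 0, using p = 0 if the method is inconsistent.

2

b = (-29/256, -387/256, 21/8)
c = (0, 4/3, 23/24)
Ac = (0, 0, 28/9)
Σ b_i: (-29/256)·1 + (-387/256)·1 + 21/8·1 = 1 ✓
b·c: (-387/256)·4/3 + 21/8·23/24 = 1/2 ✓
b·c²: (-387/256)·16/9 + 21/8·529/576 = -425/1536 ≠ 1/3 ⇒ order 2.
b·Ac: 21/8·28/9 = 49/6 ≠ 1/6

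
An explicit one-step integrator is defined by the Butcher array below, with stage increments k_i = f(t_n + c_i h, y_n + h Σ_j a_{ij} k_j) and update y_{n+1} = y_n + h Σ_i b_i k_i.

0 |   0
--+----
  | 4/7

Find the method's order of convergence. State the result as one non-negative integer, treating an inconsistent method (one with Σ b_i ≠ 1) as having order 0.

0

b = (4/7)
c = (0)
Σ b_i: 4/7·1 = 4/7 ≠ 1 ⇒ order 0.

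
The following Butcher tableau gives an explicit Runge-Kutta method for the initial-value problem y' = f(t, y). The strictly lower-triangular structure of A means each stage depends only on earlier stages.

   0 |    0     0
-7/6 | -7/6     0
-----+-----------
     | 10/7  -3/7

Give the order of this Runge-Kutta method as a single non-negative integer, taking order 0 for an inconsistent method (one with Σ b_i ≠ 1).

b = (10/7, -3/7)
c = (0, -7/6)
Σ b_i: 10/7·1 + (-3/7)·1 = 1 ✓
b·c: (-3/7)·(-7/6) = 1/2 ✓; 2 stages ⇒ order 2.

2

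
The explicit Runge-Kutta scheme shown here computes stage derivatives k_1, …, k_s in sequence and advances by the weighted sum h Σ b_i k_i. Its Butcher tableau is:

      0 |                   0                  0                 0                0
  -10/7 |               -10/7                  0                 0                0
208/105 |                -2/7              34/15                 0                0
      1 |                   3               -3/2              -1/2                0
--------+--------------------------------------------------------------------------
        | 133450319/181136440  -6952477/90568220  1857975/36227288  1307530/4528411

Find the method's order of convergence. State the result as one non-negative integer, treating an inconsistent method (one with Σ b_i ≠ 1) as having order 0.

b = (133450319/181136440, -6952477/90568220, 1857975/36227288, 1307530/4528411)
c = (0, -10/7, 208/105, 1)
Ac = (0, 0, -68/21, 121/105)
Σ b_i: 133450319/181136440·1 + (-6952477/90568220)·1 + 1857975/36227288·1 + 1307530/4528411·1 = 1 ✓
b·c: (-6952477/90568220)·(-10/7) + 1857975/36227288·208/105 + 1307530/4528411·1 = 1/2 ✓
b·c²: (-6952477/90568220)·100/49 + 1857975/36227288·43264/11025 + 1307530/4528411·1 = 1/3 ✓
b·Ac: 1857975/36227288·(-68/21) + 1307530/4528411·121/105 = 1/6 ✓
b·c³: (-6952477/90568220)·(-1000/343) + 1857975/36227288·8998912/1157625 + 1307530/4528411·1 = 9098722096/9985146255 ≠ 1/4 ⇒ order 3.
b·(c∘Ac): 1857975/36227288·(-14144/2205) + 1307530/4528411·121/105 = 357466/95096631 ≠ 1/8
b·Ac²: 1857975/36227288·680/147 + 1307530/4528411·(-55382/11025) = -1730543881/1426449465 ≠ 1/12
b·A²c: 1307530/4528411·34/21 = 6350860/13585233 ≠ 1/24

3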